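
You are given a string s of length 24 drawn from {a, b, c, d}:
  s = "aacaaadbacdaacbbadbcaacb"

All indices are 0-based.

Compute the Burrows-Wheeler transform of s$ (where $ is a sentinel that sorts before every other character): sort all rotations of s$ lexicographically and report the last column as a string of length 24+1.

rank  rotation                   last
    0  $aacaaadbacdaacbbadbcaacb  b
    1  aaadbacdaacbbadbcaacb$aac  c
    2  aacaaadbacdaacbbadbcaacb$  $
    3  aacb$aacaaadbacdaacbbadbc  c
    4  aacbbadbcaacb$aacaaadbacd  d
    5  aadbacdaacbbadbcaacb$aaca  a
    6  acaaadbacdaacbbadbcaacb$a  a
    7  acb$aacaaadbacdaacbbadbca  a
    8  acbbadbcaacb$aacaaadbacda  a
    9  acdaacbbadbcaacb$aacaaadb  b
   10  adbacdaacbbadbcaacb$aacaa  a
   11  adbcaacb$aacaaadbacdaacbb  b
   12  b$aacaaadbacdaacbbadbcaac  c
   13  bacdaacbbadbcaacb$aacaaad  d
   14  badbcaacb$aacaaadbacdaacb  b
   15  bbadbcaacb$aacaaadbacdaac  c
   16  bcaacb$aacaaadbacdaacbbad  d
   17  caaadbacdaacbbadbcaacb$aa  a
   18  caacb$aacaaadbacdaacbbadb  b
   19  cb$aacaaadbacdaacbbadbcaa  a
   20  cbbadbcaacb$aacaaadbacdaa  a
   21  cdaacbbadbcaacb$aacaaadba  a
   22  daacbbadbcaacb$aacaaadbac  c
   23  dbacdaacbbadbcaacb$aacaaa  a
   24  dbcaacb$aacaaadbacdaacbba  a

bc$cdaaaababcdbcdabaaacaa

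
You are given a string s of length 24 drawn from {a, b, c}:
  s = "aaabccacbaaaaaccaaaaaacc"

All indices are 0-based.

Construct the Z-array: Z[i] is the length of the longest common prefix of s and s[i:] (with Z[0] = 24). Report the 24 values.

[24, 2, 1, 0, 0, 0, 1, 0, 0, 3, 3, 3, 2, 1, 0, 0, 3, 3, 3, 3, 2, 1, 0, 0]

Z[0]=24
i=1: outside box; Z[1]=2 extend→box=[1,3)
i=2: min(r-i=1, Z[1]=2)=1; Z[2]=1
i=3: outside box; Z[3]=0
i=4: outside box; Z[4]=0
i=5: outside box; Z[5]=0
i=6: outside box; Z[6]=1 extend→box=[6,7)
i=7: outside box; Z[7]=0
i=8: outside box; Z[8]=0
i=9: outside box; Z[9]=3 extend→box=[9,12)
i=10: min(r-i=2, Z[1]=2)=2; Z[10]=3 extend→box=[10,13)
i=11: min(r-i=2, Z[1]=2)=2; Z[11]=3 extend→box=[11,14)
i=12: min(r-i=2, Z[1]=2)=2; Z[12]=2
i=13: min(r-i=1, Z[2]=1)=1; Z[13]=1
i=14: outside box; Z[14]=0
i=15: outside box; Z[15]=0
i=16: outside box; Z[16]=3 extend→box=[16,19)
i=17: min(r-i=2, Z[1]=2)=2; Z[17]=3 extend→box=[17,20)
i=18: min(r-i=2, Z[1]=2)=2; Z[18]=3 extend→box=[18,21)
i=19: min(r-i=2, Z[1]=2)=2; Z[19]=3 extend→box=[19,22)
i=20: min(r-i=2, Z[1]=2)=2; Z[20]=2
i=21: min(r-i=1, Z[2]=1)=1; Z[21]=1
i=22: outside box; Z[22]=0
i=23: outside box; Z[23]=0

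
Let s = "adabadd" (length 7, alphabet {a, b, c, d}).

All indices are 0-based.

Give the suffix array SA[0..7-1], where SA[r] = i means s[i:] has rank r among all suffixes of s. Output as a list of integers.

[2, 0, 4, 3, 6, 1, 5]

rank→(start, suffix):
  0 → (2, 'abadd')
  1 → (0, 'adabadd')
  2 → (4, 'add')
  3 → (3, 'badd')
  4 → (6, 'd')
  5 → (1, 'dabadd')
  6 → (5, 'dd')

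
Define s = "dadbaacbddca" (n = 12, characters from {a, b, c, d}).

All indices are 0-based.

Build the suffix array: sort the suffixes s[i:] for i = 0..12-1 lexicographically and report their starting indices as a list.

[11, 4, 5, 1, 3, 7, 10, 6, 0, 2, 9, 8]

rank→(start, suffix):
  0 → (11, 'a')
  1 → (4, 'aacbddca')
  2 → (5, 'acbddca')
  3 → (1, 'adbaacbddca')
  4 → (3, 'baacbddca')
  5 → (7, 'bddca')
  6 → (10, 'ca')
  7 → (6, 'cbddca')
  8 → (0, 'dadbaacbddca')
  9 → (2, 'dbaacbddca')
  10 → (9, 'dca')
  11 → (8, 'ddca')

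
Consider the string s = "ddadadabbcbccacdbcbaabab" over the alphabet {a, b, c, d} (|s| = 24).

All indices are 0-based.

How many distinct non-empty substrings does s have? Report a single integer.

rank | idx | suffix
   0 |  19 | aabab
   1 |  22 | ab
   2 |  20 | abab
   3 |   6 | abbcbccacdbcbaabab
   4 |  13 | acdbcbaabab
   5 |   4 | adabbcbccacdbcbaabab
   6 |   2 | adadabbcbccacdbcbaabab
   7 |  23 | b
   8 |  18 | baabab
   9 |  21 | bab
  10 |   7 | bbcbccacdbcbaabab
  11 |  16 | bcbaabab
  12 |   8 | bcbccacdbcbaabab
  13 |  10 | bccacdbcbaabab
  14 |  12 | cacdbcbaabab
  15 |  17 | cbaabab
  16 |   9 | cbccacdbcbaabab
  17 |  11 | ccacdbcbaabab
  18 |  14 | cdbcbaabab
  19 |   5 | dabbcbccacdbcbaabab
  20 |   3 | dadabbcbccacdbcbaabab
  21 |   1 | dadadabbcbccacdbcbaabab
  22 |  15 | dbcbaabab
  23 |   0 | ddadadabbcbccacdbcbaabab

SA = [19, 22, 20, 6, 13, 4, 2, 23, 18, 21, 7, 16, 8, 10, 12, 17, 9, 11, 14, 5, 3, 1, 15, 0]
rank  pair      lcp
   1  s[19:],s[22:]  1  'a'
   2  s[22:],s[20:]  2  'ab'
   3  s[20:],s[6:]  2  'ab'
   4  s[6:],s[13:]  1  'a'
   5  s[13:],s[4:]  1  'a'
   6  s[4:],s[2:]  3  'ada'
   7  s[2:],s[23:]  0  ''
   8  s[23:],s[18:]  1  'b'
   9  s[18:],s[21:]  2  'ba'
  10  s[21:],s[7:]  1  'b'
  11  s[7:],s[16:]  1  'b'
  12  s[16:],s[8:]  3  'bcb'
  13  s[8:],s[10:]  2  'bc'
  14  s[10:],s[12:]  0  ''
  15  s[12:],s[17:]  1  'c'
  16  s[17:],s[9:]  2  'cb'
  17  s[9:],s[11:]  1  'c'
  18  s[11:],s[14:]  1  'c'
  19  s[14:],s[5:]  0  ''
  20  s[5:],s[3:]  2  'da'
  21  s[3:],s[1:]  4  'dada'
  22  s[1:],s[15:]  1  'd'
  23  s[15:],s[0:]  1  'd'

n(n+1)/2 = 24·25/2 = 300
Σ LCP = 0 + 1 + 2 + 2 + 1 + 1 + 3 + 0 + 1 + 2 + 1 + 1 + 3 + 2 + 0 + 1 + 2 + 1 + 1 + 0 + 2 + 4 + 1 + 1 = 33
distinct = 300 − 33 = 267

267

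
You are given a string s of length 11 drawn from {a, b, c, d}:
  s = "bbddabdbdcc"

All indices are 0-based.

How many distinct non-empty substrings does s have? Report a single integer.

57

rank | idx | suffix
   0 |   4 | abdbdcc
   1 |   0 | bbddabdbdcc
   2 |   5 | bdbdcc
   3 |   7 | bdcc
   4 |   1 | bddabdbdcc
   5 |  10 | c
   6 |   9 | cc
   7 |   3 | dabdbdcc
   8 |   6 | dbdcc
   9 |   8 | dcc
  10 |   2 | ddabdbdcc

SA = [4, 0, 5, 7, 1, 10, 9, 3, 6, 8, 2]
i: (SA[i-1],SA[i]) lcp shared
  1: (4,0) 0 ''
  2: (0,5) 1 'b'
  3: (5,7) 2 'bd'
  4: (7,1) 2 'bd'
  5: (1,10) 0 ''
  6: (10,9) 1 'c'
  7: (9,3) 0 ''
  8: (3,6) 1 'd'
  9: (6,8) 1 'd'
  10: (8,2) 1 'd'

n(n+1)/2 = 11·12/2 = 66
Σ LCP = 0 + 0 + 1 + 2 + 2 + 0 + 1 + 0 + 1 + 1 + 1 = 9
distinct = 66 − 9 = 57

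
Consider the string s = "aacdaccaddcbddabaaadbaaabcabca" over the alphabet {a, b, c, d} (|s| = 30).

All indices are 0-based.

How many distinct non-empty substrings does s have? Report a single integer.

419

rank→(start, suffix):
  0 → (29, 'a')
  1 → (21, 'aaabcabca')
  2 → (16, 'aaadbaaabcabca')
  3 → (22, 'aabcabca')
  4 → (0, 'aacdaccaddcbddabaaadbaaabcabca')
  5 → (17, 'aadbaaabcabca')
  6 → (14, 'abaaadbaaabcabca')
  7 → (26, 'abca')
  8 → (23, 'abcabca')
  9 → (4, 'accaddcbddabaaadbaaabcabca')
  10 → (1, 'acdaccaddcbddabaaadbaaabcabca')
  11 → (18, 'adbaaabcabca')
  12 → (7, 'addcbddabaaadbaaabcabca')
  13 → (20, 'baaabcabca')
  14 → (15, 'baaadbaaabcabca')
  15 → (27, 'bca')
  16 → (24, 'bcabca')
  17 → (11, 'bddabaaadbaaabcabca')
  18 → (28, 'ca')
  19 → (25, 'cabca')
  20 → (6, 'caddcbddabaaadbaaabcabca')
  21 → (10, 'cbddabaaadbaaabcabca')
  22 → (5, 'ccaddcbddabaaadbaaabcabca')
  23 → (2, 'cdaccaddcbddabaaadbaaabcabca')
  24 → (13, 'dabaaadbaaabcabca')
  25 → (3, 'daccaddcbddabaaadbaaabcabca')
  26 → (19, 'dbaaabcabca')
  27 → (9, 'dcbddabaaadbaaabcabca')
  28 → (12, 'ddabaaadbaaabcabca')
  29 → (8, 'ddcbddabaaadbaaabcabca')

SA = [29, 21, 16, 22, 0, 17, 14, 26, 23, 4, 1, 18, 7, 20, 15, 27, 24, 11, 28, 25, 6, 10, 5, 2, 13, 3, 19, 9, 12, 8]
rank  pair      lcp
   1  s[29:],s[21:]  1  'a'
   2  s[21:],s[16:]  3  'aaa'
   3  s[16:],s[22:]  2  'aa'
   4  s[22:],s[0:]  2  'aa'
   5  s[0:],s[17:]  2  'aa'
   6  s[17:],s[14:]  1  'a'
   7  s[14:],s[26:]  2  'ab'
   8  s[26:],s[23:]  4  'abca'
   9  s[23:],s[4:]  1  'a'
  10  s[4:],s[1:]  2  'ac'
  11  s[1:],s[18:]  1  'a'
  12  s[18:],s[7:]  2  'ad'
  13  s[7:],s[20:]  0  ''
  14  s[20:],s[15:]  4  'baaa'
  15  s[15:],s[27:]  1  'b'
  16  s[27:],s[24:]  3  'bca'
  17  s[24:],s[11:]  1  'b'
  18  s[11:],s[28:]  0  ''
  19  s[28:],s[25:]  2  'ca'
  20  s[25:],s[6:]  2  'ca'
  21  s[6:],s[10:]  1  'c'
  22  s[10:],s[5:]  1  'c'
  23  s[5:],s[2:]  1  'c'
  24  s[2:],s[13:]  0  ''
  25  s[13:],s[3:]  2  'da'
  26  s[3:],s[19:]  1  'd'
  27  s[19:],s[9:]  1  'd'
  28  s[9:],s[12:]  1  'd'
  29  s[12:],s[8:]  2  'dd'

n(n+1)/2 = 30·31/2 = 465
Σ LCP = 0 + 1 + 3 + 2 + 2 + 2 + 1 + 2 + 4 + 1 + 2 + 1 + 2 + 0 + 4 + 1 + 3 + 1 + 0 + 2 + 2 + 1 + 1 + 1 + 0 + 2 + 1 + 1 + 1 + 2 = 46
distinct = 465 − 46 = 419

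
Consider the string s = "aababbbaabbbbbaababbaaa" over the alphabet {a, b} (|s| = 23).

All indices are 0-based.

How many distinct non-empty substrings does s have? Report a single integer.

209

rank→(start, suffix):
  0 → (22, 'a')
  1 → (21, 'aa')
  2 → (20, 'aaa')
  3 → (14, 'aababbaaa')
  4 → (0, 'aababbbaabbbbbaababbaaa')
  5 → (7, 'aabbbbbaababbaaa')
  6 → (15, 'ababbaaa')
  7 → (1, 'ababbbaabbbbbaababbaaa')
  8 → (17, 'abbaaa')
  9 → (3, 'abbbaabbbbbaababbaaa')
  10 → (8, 'abbbbbaababbaaa')
  11 → (19, 'baaa')
  12 → (13, 'baababbaaa')
  13 → (6, 'baabbbbbaababbaaa')
  14 → (16, 'babbaaa')
  15 → (2, 'babbbaabbbbbaababbaaa')
  16 → (18, 'bbaaa')
  17 → (12, 'bbaababbaaa')
  18 → (5, 'bbaabbbbbaababbaaa')
  19 → (11, 'bbbaababbaaa')
  20 → (4, 'bbbaabbbbbaababbaaa')
  21 → (10, 'bbbbaababbaaa')
  22 → (9, 'bbbbbaababbaaa')

SA = [22, 21, 20, 14, 0, 7, 15, 1, 17, 3, 8, 19, 13, 6, 16, 2, 18, 12, 5, 11, 4, 10, 9]
rank  pair      lcp
   1  s[22:],s[21:]  1  'a'
   2  s[21:],s[20:]  2  'aa'
   3  s[20:],s[14:]  2  'aa'
   4  s[14:],s[0:]  6  'aababb'
   5  s[0:],s[7:]  3  'aab'
   6  s[7:],s[15:]  1  'a'
   7  s[15:],s[1:]  5  'ababb'
   8  s[1:],s[17:]  2  'ab'
   9  s[17:],s[3:]  3  'abb'
  10  s[3:],s[8:]  4  'abbb'
  11  s[8:],s[19:]  0  ''
  12  s[19:],s[13:]  3  'baa'
  13  s[13:],s[6:]  4  'baab'
  14  s[6:],s[16:]  2  'ba'
  15  s[16:],s[2:]  4  'babb'
  16  s[2:],s[18:]  1  'b'
  17  s[18:],s[12:]  4  'bbaa'
  18  s[12:],s[5:]  5  'bbaab'
  19  s[5:],s[11:]  2  'bb'
  20  s[11:],s[4:]  6  'bbbaab'
  21  s[4:],s[10:]  3  'bbb'
  22  s[10:],s[9:]  4  'bbbb'

n(n+1)/2 = 23·24/2 = 276
Σ LCP = 0 + 1 + 2 + 2 + 6 + 3 + 1 + 5 + 2 + 3 + 4 + 0 + 3 + 4 + 2 + 4 + 1 + 4 + 5 + 2 + 6 + 3 + 4 = 67
distinct = 276 − 67 = 209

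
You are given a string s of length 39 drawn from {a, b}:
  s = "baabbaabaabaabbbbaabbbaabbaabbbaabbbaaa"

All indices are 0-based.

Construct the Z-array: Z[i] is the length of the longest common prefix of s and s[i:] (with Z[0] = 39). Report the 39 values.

[39, 0, 0, 1, 4, 0, 0, 4, 0, 0, 5, 0, 0, 1, 1, 1, 5, 0, 0, 1, 1, 8, 0, 0, 1, 5, 0, 0, 1, 1, 5, 0, 0, 1, 1, 3, 0, 0, 0]

Z[0]=39
i=1: fresh scan; Z[1]=0
i=2: fresh scan; Z[2]=0
i=3: fresh scan; Z[3]=1 extend→box=[3,4)
i=4: fresh scan; Z[4]=4 extend→box=[4,8)
i=5: min(r-i=3, Z[1]=0)=0; Z[5]=0
i=6: min(r-i=2, Z[2]=0)=0; Z[6]=0
i=7: min(r-i=1, Z[3]=1)=1; Z[7]=4 extend→box=[7,11)
i=8: min(r-i=3, Z[1]=0)=0; Z[8]=0
i=9: min(r-i=2, Z[2]=0)=0; Z[9]=0
i=10: min(r-i=1, Z[3]=1)=1; Z[10]=5 extend→box=[10,15)
i=11: min(r-i=4, Z[1]=0)=0; Z[11]=0
i=12: min(r-i=3, Z[2]=0)=0; Z[12]=0
i=13: min(r-i=2, Z[3]=1)=1; Z[13]=1
i=14: min(r-i=1, Z[4]=4)=1; Z[14]=1
i=15: fresh scan; Z[15]=1 extend→box=[15,16)
i=16: fresh scan; Z[16]=5 extend→box=[16,21)
i=17: min(r-i=4, Z[1]=0)=0; Z[17]=0
i=18: min(r-i=3, Z[2]=0)=0; Z[18]=0
i=19: min(r-i=2, Z[3]=1)=1; Z[19]=1
i=20: min(r-i=1, Z[4]=4)=1; Z[20]=1
i=21: fresh scan; Z[21]=8 extend→box=[21,29)
i=22: min(r-i=7, Z[1]=0)=0; Z[22]=0
i=23: min(r-i=6, Z[2]=0)=0; Z[23]=0
i=24: min(r-i=5, Z[3]=1)=1; Z[24]=1
i=25: min(r-i=4, Z[4]=4)=4; Z[25]=5 extend→box=[25,30)
i=26: min(r-i=4, Z[1]=0)=0; Z[26]=0
i=27: min(r-i=3, Z[2]=0)=0; Z[27]=0
i=28: min(r-i=2, Z[3]=1)=1; Z[28]=1
i=29: min(r-i=1, Z[4]=4)=1; Z[29]=1
i=30: fresh scan; Z[30]=5 extend→box=[30,35)
i=31: min(r-i=4, Z[1]=0)=0; Z[31]=0
i=32: min(r-i=3, Z[2]=0)=0; Z[32]=0
i=33: min(r-i=2, Z[3]=1)=1; Z[33]=1
i=34: min(r-i=1, Z[4]=4)=1; Z[34]=1
i=35: fresh scan; Z[35]=3 extend→box=[35,38)
i=36: min(r-i=2, Z[1]=0)=0; Z[36]=0
i=37: min(r-i=1, Z[2]=0)=0; Z[37]=0
i=38: fresh scan; Z[38]=0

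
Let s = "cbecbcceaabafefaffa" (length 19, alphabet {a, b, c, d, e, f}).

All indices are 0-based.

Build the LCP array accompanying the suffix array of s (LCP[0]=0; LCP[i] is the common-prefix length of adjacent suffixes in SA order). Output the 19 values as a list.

rank | idx | suffix
   0 |  18 | a
   1 |   8 | aabafefaffa
   2 |   9 | abafefaffa
   3 |  11 | afefaffa
   4 |  15 | affa
   5 |  10 | bafefaffa
   6 |   4 | bcceaabafefaffa
   7 |   1 | becbcceaabafefaffa
   8 |   3 | cbcceaabafefaffa
   9 |   0 | cbecbcceaabafefaffa
  10 |   5 | cceaabafefaffa
  11 |   6 | ceaabafefaffa
  12 |   7 | eaabafefaffa
  13 |   2 | ecbcceaabafefaffa
  14 |  13 | efaffa
  15 |  17 | fa
  16 |  14 | faffa
  17 |  12 | fefaffa
  18 |  16 | ffa

SA = [18, 8, 9, 11, 15, 10, 4, 1, 3, 0, 5, 6, 7, 2, 13, 17, 14, 12, 16]
[i] adj suffixes → lcp
  [1] 18/8 → 1 ('a')
  [2] 8/9 → 1 ('a')
  [3] 9/11 → 1 ('a')
  [4] 11/15 → 2 ('af')
  [5] 15/10 → 0 ('')
  [6] 10/4 → 1 ('b')
  [7] 4/1 → 1 ('b')
  [8] 1/3 → 0 ('')
  [9] 3/0 → 2 ('cb')
  [10] 0/5 → 1 ('c')
  [11] 5/6 → 1 ('c')
  [12] 6/7 → 0 ('')
  [13] 7/2 → 1 ('e')
  [14] 2/13 → 1 ('e')
  [15] 13/17 → 0 ('')
  [16] 17/14 → 2 ('fa')
  [17] 14/12 → 1 ('f')
  [18] 12/16 → 1 ('f')

[0, 1, 1, 1, 2, 0, 1, 1, 0, 2, 1, 1, 0, 1, 1, 0, 2, 1, 1]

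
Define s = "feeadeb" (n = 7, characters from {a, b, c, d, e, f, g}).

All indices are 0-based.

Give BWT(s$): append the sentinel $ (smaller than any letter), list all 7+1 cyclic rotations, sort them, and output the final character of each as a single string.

beeaedf$

rank  rotation  last
    0  $feeadeb  b
    1  adeb$fee  e
    2  b$feeade  e
    3  deb$feea  a
    4  eadeb$fe  e
    5  eb$feead  d
    6  eeadeb$f  f
    7  feeadeb$  $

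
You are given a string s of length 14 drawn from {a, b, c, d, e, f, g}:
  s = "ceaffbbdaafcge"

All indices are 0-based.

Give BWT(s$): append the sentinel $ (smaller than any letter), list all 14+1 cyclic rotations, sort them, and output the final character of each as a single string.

rank  rotation         last
    0  $ceaffbbdaafcge  e
    1  aafcge$ceaffbbd  d
    2  afcge$ceaffbbda  a
    3  affbbdaafcge$ce  e
    4  bbdaafcge$ceaff  f
    5  bdaafcge$ceaffb  b
    6  ceaffbbdaafcge$  $
    7  cge$ceaffbbdaaf  f
    8  daafcge$ceaffbb  b
    9  e$ceaffbbdaafcg  g
   10  eaffbbdaafcge$c  c
   11  fbbdaafcge$ceaf  f
   12  fcge$ceaffbbdaa  a
   13  ffbbdaafcge$cea  a
   14  ge$ceaffbbdaafc  c

edaefb$fbgcfaac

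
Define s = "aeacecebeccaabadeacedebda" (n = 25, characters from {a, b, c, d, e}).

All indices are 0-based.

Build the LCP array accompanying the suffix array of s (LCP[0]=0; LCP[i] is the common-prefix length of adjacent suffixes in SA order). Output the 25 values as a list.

sorted suffixes:
  #0 SA[0]=24  'a'
  #1 SA[1]=11  'aabadeacedebda'
  #2 SA[2]=12  'abadeacedebda'
  #3 SA[3]=2  'acecebeccaabadeacedebda'
  #4 SA[4]=17  'acedebda'
  #5 SA[5]=14  'adeacedebda'
  #6 SA[6]=0  'aeacecebeccaabadeacedebda'
  #7 SA[7]=13  'badeacedebda'
  #8 SA[8]=22  'bda'
  #9 SA[9]=7  'beccaabadeacedebda'
  #10 SA[10]=10  'caabadeacedebda'
  #11 SA[11]=9  'ccaabadeacedebda'
  #12 SA[12]=5  'cebeccaabadeacedebda'
  #13 SA[13]=3  'cecebeccaabadeacedebda'
  #14 SA[14]=18  'cedebda'
  #15 SA[15]=23  'da'
  #16 SA[16]=15  'deacedebda'
  #17 SA[17]=20  'debda'
  #18 SA[18]=1  'eacecebeccaabadeacedebda'
  #19 SA[19]=16  'eacedebda'
  #20 SA[20]=21  'ebda'
  #21 SA[21]=6  'ebeccaabadeacedebda'
  #22 SA[22]=8  'eccaabadeacedebda'
  #23 SA[23]=4  'ecebeccaabadeacedebda'
  #24 SA[24]=19  'edebda'

SA = [24, 11, 12, 2, 17, 14, 0, 13, 22, 7, 10, 9, 5, 3, 18, 23, 15, 20, 1, 16, 21, 6, 8, 4, 19]
rank  pair      lcp
   1  s[24:],s[11:]  1  'a'
   2  s[11:],s[12:]  1  'a'
   3  s[12:],s[2:]  1  'a'
   4  s[2:],s[17:]  3  'ace'
   5  s[17:],s[14:]  1  'a'
   6  s[14:],s[0:]  1  'a'
   7  s[0:],s[13:]  0  ''
   8  s[13:],s[22:]  1  'b'
   9  s[22:],s[7:]  1  'b'
  10  s[7:],s[10:]  0  ''
  11  s[10:],s[9:]  1  'c'
  12  s[9:],s[5:]  1  'c'
  13  s[5:],s[3:]  2  'ce'
  14  s[3:],s[18:]  2  'ce'
  15  s[18:],s[23:]  0  ''
  16  s[23:],s[15:]  1  'd'
  17  s[15:],s[20:]  2  'de'
  18  s[20:],s[1:]  0  ''
  19  s[1:],s[16:]  4  'eace'
  20  s[16:],s[21:]  1  'e'
  21  s[21:],s[6:]  2  'eb'
  22  s[6:],s[8:]  1  'e'
  23  s[8:],s[4:]  2  'ec'
  24  s[4:],s[19:]  1  'e'

[0, 1, 1, 1, 3, 1, 1, 0, 1, 1, 0, 1, 1, 2, 2, 0, 1, 2, 0, 4, 1, 2, 1, 2, 1]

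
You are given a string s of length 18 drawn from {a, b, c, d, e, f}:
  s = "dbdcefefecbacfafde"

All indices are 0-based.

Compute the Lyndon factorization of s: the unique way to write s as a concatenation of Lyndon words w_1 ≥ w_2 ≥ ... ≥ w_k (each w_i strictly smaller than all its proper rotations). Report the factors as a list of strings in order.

emit factor 1: 'd' (i=0, period=1)
emit factor 2: 'bdcefefec' (i=1, period=9)
emit factor 3: 'b' (i=10, period=1)
emit factor 4: 'acfafde' (i=11, period=7)

["d", "bdcefefec", "b", "acfafde"]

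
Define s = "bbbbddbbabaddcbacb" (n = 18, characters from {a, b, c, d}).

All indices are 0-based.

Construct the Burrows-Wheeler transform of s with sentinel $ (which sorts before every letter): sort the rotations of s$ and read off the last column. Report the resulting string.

rank  rotation             last
    0  $bbbbddbbabaddcbacb  b
    1  abaddcbacb$bbbbddbb  b
    2  acb$bbbbddbbabaddcb  b
    3  addcbacb$bbbbddbbab  b
    4  b$bbbbddbbabaddcbac  c
    5  babaddcbacb$bbbbddb  b
    6  bacb$bbbbddbbabaddc  c
    7  baddcbacb$bbbbddbba  a
    8  bbabaddcbacb$bbbbdd  d
    9  bbbbddbbabaddcbacb$  $
   10  bbbddbbabaddcbacb$b  b
   11  bbddbbabaddcbacb$bb  b
   12  bddbbabaddcbacb$bbb  b
   13  cb$bbbbddbbabaddcba  a
   14  cbacb$bbbbddbbabadd  d
   15  dbbabaddcbacb$bbbbd  d
   16  dcbacb$bbbbddbbabad  d
   17  ddbbabaddcbacb$bbbb  b
   18  ddcbacb$bbbbddbbaba  a

bbbbcbcad$bbbadddba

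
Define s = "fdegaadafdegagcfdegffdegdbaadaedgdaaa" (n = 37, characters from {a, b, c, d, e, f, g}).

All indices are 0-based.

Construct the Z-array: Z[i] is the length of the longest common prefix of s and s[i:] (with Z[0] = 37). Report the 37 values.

Z[0]=37
i=1: outside box; Z[1]=0
i=2: outside box; Z[2]=0
i=3: outside box; Z[3]=0
i=4: outside box; Z[4]=0
i=5: outside box; Z[5]=0
i=6: outside box; Z[6]=0
i=7: outside box; Z[7]=0
i=8: outside box; Z[8]=5 extend→box=[8,13)
i=9: min(r-i=4, Z[1]=0)=0; Z[9]=0
i=10: min(r-i=3, Z[2]=0)=0; Z[10]=0
i=11: min(r-i=2, Z[3]=0)=0; Z[11]=0
i=12: min(r-i=1, Z[4]=0)=0; Z[12]=0
i=13: outside box; Z[13]=0
i=14: outside box; Z[14]=0
i=15: outside box; Z[15]=4 extend→box=[15,19)
i=16: min(r-i=3, Z[1]=0)=0; Z[16]=0
i=17: min(r-i=2, Z[2]=0)=0; Z[17]=0
i=18: min(r-i=1, Z[3]=0)=0; Z[18]=0
i=19: outside box; Z[19]=1 extend→box=[19,20)
i=20: outside box; Z[20]=4 extend→box=[20,24)
i=21: min(r-i=3, Z[1]=0)=0; Z[21]=0
i=22: min(r-i=2, Z[2]=0)=0; Z[22]=0
i=23: min(r-i=1, Z[3]=0)=0; Z[23]=0
i=24: outside box; Z[24]=0
i=25: outside box; Z[25]=0
i=26: outside box; Z[26]=0
i=27: outside box; Z[27]=0
i=28: outside box; Z[28]=0
i=29: outside box; Z[29]=0
i=30: outside box; Z[30]=0
i=31: outside box; Z[31]=0
i=32: outside box; Z[32]=0
i=33: outside box; Z[33]=0
i=34: outside box; Z[34]=0
i=35: outside box; Z[35]=0
i=36: outside box; Z[36]=0

[37, 0, 0, 0, 0, 0, 0, 0, 5, 0, 0, 0, 0, 0, 0, 4, 0, 0, 0, 1, 4, 0, 0, 0, 0, 0, 0, 0, 0, 0, 0, 0, 0, 0, 0, 0, 0]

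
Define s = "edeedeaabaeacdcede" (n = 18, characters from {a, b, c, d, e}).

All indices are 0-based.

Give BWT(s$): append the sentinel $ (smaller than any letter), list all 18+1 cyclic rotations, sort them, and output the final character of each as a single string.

rank  rotation             last
    0  $edeedeaabaeacdcede  e
    1  aabaeacdcede$edeede  e
    2  abaeacdcede$edeedea  a
    3  acdcede$edeedeaabae  e
    4  aeacdcede$edeedeaab  b
    5  baeacdcede$edeedeaa  a
    6  cdcede$edeedeaabaea  a
    7  cede$edeedeaabaeacd  d
    8  dcede$edeedeaabaeac  c
    9  de$edeedeaabaeacdce  e
   10  deaabaeacdcede$edee  e
   11  deedeaabaeacdcede$e  e
   12  e$edeedeaabaeacdced  d
   13  eaabaeacdcede$edeed  d
   14  eacdcede$edeedeaaba  a
   15  ede$edeedeaabaeacdc  c
   16  edeaabaeacdcede$ede  e
   17  edeedeaabaeacdcede$  $
   18  eedeaabaeacdcede$ed  d

eeaebaadceeeddace$d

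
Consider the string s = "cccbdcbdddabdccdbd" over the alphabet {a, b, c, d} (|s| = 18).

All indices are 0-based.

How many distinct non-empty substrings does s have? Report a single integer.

147

rank→(start, suffix):
  0 → (10, 'abdccdbd')
  1 → (16, 'bd')
  2 → (3, 'bdcbdddabdccdbd')
  3 → (11, 'bdccdbd')
  4 → (6, 'bdddabdccdbd')
  5 → (2, 'cbdcbdddabdccdbd')
  6 → (5, 'cbdddabdccdbd')
  7 → (1, 'ccbdcbdddabdccdbd')
  8 → (0, 'cccbdcbdddabdccdbd')
  9 → (13, 'ccdbd')
  10 → (14, 'cdbd')
  11 → (17, 'd')
  12 → (9, 'dabdccdbd')
  13 → (15, 'dbd')
  14 → (4, 'dcbdddabdccdbd')
  15 → (12, 'dccdbd')
  16 → (8, 'ddabdccdbd')
  17 → (7, 'dddabdccdbd')

SA = [10, 16, 3, 11, 6, 2, 5, 1, 0, 13, 14, 17, 9, 15, 4, 12, 8, 7]
rank  pair      lcp
   1  s[10:],s[16:]  0  ''
   2  s[16:],s[3:]  2  'bd'
   3  s[3:],s[11:]  3  'bdc'
   4  s[11:],s[6:]  2  'bd'
   5  s[6:],s[2:]  0  ''
   6  s[2:],s[5:]  3  'cbd'
   7  s[5:],s[1:]  1  'c'
   8  s[1:],s[0:]  2  'cc'
   9  s[0:],s[13:]  2  'cc'
  10  s[13:],s[14:]  1  'c'
  11  s[14:],s[17:]  0  ''
  12  s[17:],s[9:]  1  'd'
  13  s[9:],s[15:]  1  'd'
  14  s[15:],s[4:]  1  'd'
  15  s[4:],s[12:]  2  'dc'
  16  s[12:],s[8:]  1  'd'
  17  s[8:],s[7:]  2  'dd'

n(n+1)/2 = 18·19/2 = 171
Σ LCP = 0 + 0 + 2 + 3 + 2 + 0 + 3 + 1 + 2 + 2 + 1 + 0 + 1 + 1 + 1 + 2 + 1 + 2 = 24
distinct = 171 − 24 = 147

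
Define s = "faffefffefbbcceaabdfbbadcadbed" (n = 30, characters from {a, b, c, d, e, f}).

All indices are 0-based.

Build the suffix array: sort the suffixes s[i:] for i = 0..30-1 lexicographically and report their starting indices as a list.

[15, 16, 25, 22, 1, 21, 20, 10, 11, 17, 27, 24, 12, 13, 29, 26, 23, 18, 14, 28, 8, 4, 0, 19, 9, 7, 3, 6, 2, 5]

sorted suffixes:
  #0 SA[0]=15  'aabdfbbadcadbed'
  #1 SA[1]=16  'abdfbbadcadbed'
  #2 SA[2]=25  'adbed'
  #3 SA[3]=22  'adcadbed'
  #4 SA[4]=1  'affefffefbbcceaabdfbbadcadbed'
  #5 SA[5]=21  'badcadbed'
  #6 SA[6]=20  'bbadcadbed'
  #7 SA[7]=10  'bbcceaabdfbbadcadbed'
  #8 SA[8]=11  'bcceaabdfbbadcadbed'
  #9 SA[9]=17  'bdfbbadcadbed'
  #10 SA[10]=27  'bed'
  #11 SA[11]=24  'cadbed'
  #12 SA[12]=12  'cceaabdfbbadcadbed'
  #13 SA[13]=13  'ceaabdfbbadcadbed'
  #14 SA[14]=29  'd'
  #15 SA[15]=26  'dbed'
  #16 SA[16]=23  'dcadbed'
  #17 SA[17]=18  'dfbbadcadbed'
  #18 SA[18]=14  'eaabdfbbadcadbed'
  #19 SA[19]=28  'ed'
  #20 SA[20]=8  'efbbcceaabdfbbadcadbed'
  #21 SA[21]=4  'efffefbbcceaabdfbbadcadbed'
  #22 SA[22]=0  'faffefffefbbcceaabdfbbadcadbed'
  #23 SA[23]=19  'fbbadcadbed'
  #24 SA[24]=9  'fbbcceaabdfbbadcadbed'
  #25 SA[25]=7  'fefbbcceaabdfbbadcadbed'
  #26 SA[26]=3  'fefffefbbcceaabdfbbadcadbed'
  #27 SA[27]=6  'ffefbbcceaabdfbbadcadbed'
  #28 SA[28]=2  'ffefffefbbcceaabdfbbadcadbed'
  #29 SA[29]=5  'fffefbbcceaabdfbbadcadbed'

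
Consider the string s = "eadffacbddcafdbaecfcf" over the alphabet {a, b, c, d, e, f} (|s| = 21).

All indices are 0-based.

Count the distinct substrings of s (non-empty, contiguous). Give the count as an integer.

215

rank | idx | suffix
   0 |   5 | acbddcafdbaecfcf
   1 |   1 | adffacbddcafdbaecfcf
   2 |  15 | aecfcf
   3 |  11 | afdbaecfcf
   4 |  14 | baecfcf
   5 |   7 | bddcafdbaecfcf
   6 |  10 | cafdbaecfcf
   7 |   6 | cbddcafdbaecfcf
   8 |  19 | cf
   9 |  17 | cfcf
  10 |  13 | dbaecfcf
  11 |   9 | dcafdbaecfcf
  12 |   8 | ddcafdbaecfcf
  13 |   2 | dffacbddcafdbaecfcf
  14 |   0 | eadffacbddcafdbaecfcf
  15 |  16 | ecfcf
  16 |  20 | f
  17 |   4 | facbddcafdbaecfcf
  18 |  18 | fcf
  19 |  12 | fdbaecfcf
  20 |   3 | ffacbddcafdbaecfcf

SA = [5, 1, 15, 11, 14, 7, 10, 6, 19, 17, 13, 9, 8, 2, 0, 16, 20, 4, 18, 12, 3]
i: (SA[i-1],SA[i]) lcp shared
  1: (5,1) 1 'a'
  2: (1,15) 1 'a'
  3: (15,11) 1 'a'
  4: (11,14) 0 ''
  5: (14,7) 1 'b'
  6: (7,10) 0 ''
  7: (10,6) 1 'c'
  8: (6,19) 1 'c'
  9: (19,17) 2 'cf'
  10: (17,13) 0 ''
  11: (13,9) 1 'd'
  12: (9,8) 1 'd'
  13: (8,2) 1 'd'
  14: (2,0) 0 ''
  15: (0,16) 1 'e'
  16: (16,20) 0 ''
  17: (20,4) 1 'f'
  18: (4,18) 1 'f'
  19: (18,12) 1 'f'
  20: (12,3) 1 'f'

n(n+1)/2 = 21·22/2 = 231
Σ LCP = 0 + 1 + 1 + 1 + 0 + 1 + 0 + 1 + 1 + 2 + 0 + 1 + 1 + 1 + 0 + 1 + 0 + 1 + 1 + 1 + 1 = 16
distinct = 231 − 16 = 215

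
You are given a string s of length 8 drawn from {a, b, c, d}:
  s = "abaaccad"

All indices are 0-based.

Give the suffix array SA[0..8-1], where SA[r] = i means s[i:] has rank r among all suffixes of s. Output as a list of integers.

rank→(start, suffix):
  0 → (2, 'aaccad')
  1 → (0, 'abaaccad')
  2 → (3, 'accad')
  3 → (6, 'ad')
  4 → (1, 'baaccad')
  5 → (5, 'cad')
  6 → (4, 'ccad')
  7 → (7, 'd')

[2, 0, 3, 6, 1, 5, 4, 7]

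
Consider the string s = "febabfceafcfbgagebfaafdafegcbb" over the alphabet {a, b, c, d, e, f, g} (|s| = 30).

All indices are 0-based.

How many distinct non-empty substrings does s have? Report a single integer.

436

rank→(start, suffix):
  0 → (19, 'aafdafegcbb')
  1 → (3, 'abfceafcfbgagebfaafdafegcbb')
  2 → (8, 'afcfbgagebfaafdafegcbb')
  3 → (20, 'afdafegcbb')
  4 → (23, 'afegcbb')
  5 → (14, 'agebfaafdafegcbb')
  6 → (29, 'b')
  7 → (2, 'babfceafcfbgagebfaafdafegcbb')
  8 → (28, 'bb')
  9 → (17, 'bfaafdafegcbb')
  10 → (4, 'bfceafcfbgagebfaafdafegcbb')
  11 → (12, 'bgagebfaafdafegcbb')
  12 → (27, 'cbb')
  13 → (6, 'ceafcfbgagebfaafdafegcbb')
  14 → (10, 'cfbgagebfaafdafegcbb')
  15 → (22, 'dafegcbb')
  16 → (7, 'eafcfbgagebfaafdafegcbb')
  17 → (1, 'ebabfceafcfbgagebfaafdafegcbb')
  18 → (16, 'ebfaafdafegcbb')
  19 → (25, 'egcbb')
  20 → (18, 'faafdafegcbb')
  21 → (11, 'fbgagebfaafdafegcbb')
  22 → (5, 'fceafcfbgagebfaafdafegcbb')
  23 → (9, 'fcfbgagebfaafdafegcbb')
  24 → (21, 'fdafegcbb')
  25 → (0, 'febabfceafcfbgagebfaafdafegcbb')
  26 → (24, 'fegcbb')
  27 → (13, 'gagebfaafdafegcbb')
  28 → (26, 'gcbb')
  29 → (15, 'gebfaafdafegcbb')

SA = [19, 3, 8, 20, 23, 14, 29, 2, 28, 17, 4, 12, 27, 6, 10, 22, 7, 1, 16, 25, 18, 11, 5, 9, 21, 0, 24, 13, 26, 15]
[i] adj suffixes → lcp
  [1] 19/3 → 1 ('a')
  [2] 3/8 → 1 ('a')
  [3] 8/20 → 2 ('af')
  [4] 20/23 → 2 ('af')
  [5] 23/14 → 1 ('a')
  [6] 14/29 → 0 ('')
  [7] 29/2 → 1 ('b')
  [8] 2/28 → 1 ('b')
  [9] 28/17 → 1 ('b')
  [10] 17/4 → 2 ('bf')
  [11] 4/12 → 1 ('b')
  [12] 12/27 → 0 ('')
  [13] 27/6 → 1 ('c')
  [14] 6/10 → 1 ('c')
  [15] 10/22 → 0 ('')
  [16] 22/7 → 0 ('')
  [17] 7/1 → 1 ('e')
  [18] 1/16 → 2 ('eb')
  [19] 16/25 → 1 ('e')
  [20] 25/18 → 0 ('')
  [21] 18/11 → 1 ('f')
  [22] 11/5 → 1 ('f')
  [23] 5/9 → 2 ('fc')
  [24] 9/21 → 1 ('f')
  [25] 21/0 → 1 ('f')
  [26] 0/24 → 2 ('fe')
  [27] 24/13 → 0 ('')
  [28] 13/26 → 1 ('g')
  [29] 26/15 → 1 ('g')

n(n+1)/2 = 30·31/2 = 465
Σ LCP = 0 + 1 + 1 + 2 + 2 + 1 + 0 + 1 + 1 + 1 + 2 + 1 + 0 + 1 + 1 + 0 + 0 + 1 + 2 + 1 + 0 + 1 + 1 + 2 + 1 + 1 + 2 + 0 + 1 + 1 = 29
distinct = 465 − 29 = 436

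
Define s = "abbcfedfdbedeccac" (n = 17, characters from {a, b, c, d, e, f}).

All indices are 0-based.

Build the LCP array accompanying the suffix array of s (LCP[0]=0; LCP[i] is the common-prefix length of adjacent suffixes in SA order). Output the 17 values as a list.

[0, 1, 0, 1, 1, 0, 1, 1, 1, 0, 1, 1, 0, 1, 2, 0, 1]

rank | idx | suffix
   0 |   0 | abbcfedfdbedeccac
   1 |  15 | ac
   2 |   1 | bbcfedfdbedeccac
   3 |   2 | bcfedfdbedeccac
   4 |   9 | bedeccac
   5 |  16 | c
   6 |  14 | cac
   7 |  13 | ccac
   8 |   3 | cfedfdbedeccac
   9 |   8 | dbedeccac
  10 |  11 | deccac
  11 |   6 | dfdbedeccac
  12 |  12 | eccac
  13 |  10 | edeccac
  14 |   5 | edfdbedeccac
  15 |   7 | fdbedeccac
  16 |   4 | fedfdbedeccac

SA = [0, 15, 1, 2, 9, 16, 14, 13, 3, 8, 11, 6, 12, 10, 5, 7, 4]
[i] adj suffixes → lcp
  [1] 0/15 → 1 ('a')
  [2] 15/1 → 0 ('')
  [3] 1/2 → 1 ('b')
  [4] 2/9 → 1 ('b')
  [5] 9/16 → 0 ('')
  [6] 16/14 → 1 ('c')
  [7] 14/13 → 1 ('c')
  [8] 13/3 → 1 ('c')
  [9] 3/8 → 0 ('')
  [10] 8/11 → 1 ('d')
  [11] 11/6 → 1 ('d')
  [12] 6/12 → 0 ('')
  [13] 12/10 → 1 ('e')
  [14] 10/5 → 2 ('ed')
  [15] 5/7 → 0 ('')
  [16] 7/4 → 1 ('f')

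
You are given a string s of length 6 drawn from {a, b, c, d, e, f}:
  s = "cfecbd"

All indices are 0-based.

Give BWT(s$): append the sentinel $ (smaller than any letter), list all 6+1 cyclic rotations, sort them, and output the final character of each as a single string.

rank  rotation last
    0  $cfecbd  d
    1  bd$cfec  c
    2  cbd$cfe  e
    3  cfecbd$  $
    4  d$cfecb  b
    5  ecbd$cf  f
    6  fecbd$c  c

dce$bfc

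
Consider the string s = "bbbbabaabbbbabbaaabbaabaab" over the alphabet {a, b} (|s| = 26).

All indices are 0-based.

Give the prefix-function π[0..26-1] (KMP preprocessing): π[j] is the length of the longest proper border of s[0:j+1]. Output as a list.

[0, 1, 2, 3, 0, 1, 0, 0, 1, 2, 3, 4, 5, 6, 2, 0, 0, 0, 1, 2, 0, 0, 1, 0, 0, 1]

π[0] = 0
j=1 s[j]='b': π[1]=1 (border 'b')
j=2 s[j]='b': π[2]=2 (border 'bb')
j=3 s[j]='b': π[3]=3 (border 'bbb')
j=4 s[j]='a': k: 3→2→1→0; π[4]=0 (border '')
j=5 s[j]='b': π[5]=1 (border 'b')
j=6 s[j]='a': k: 1→0; π[6]=0 (border '')
j=7 s[j]='a': π[7]=0 (border '')
j=8 s[j]='b': π[8]=1 (border 'b')
j=9 s[j]='b': π[9]=2 (border 'bb')
j=10 s[j]='b': π[10]=3 (border 'bbb')
j=11 s[j]='b': π[11]=4 (border 'bbbb')
j=12 s[j]='a': π[12]=5 (border 'bbbba')
j=13 s[j]='b': π[13]=6 (border 'bbbbab')
j=14 s[j]='b': k: 6→1; π[14]=2 (border 'bb')
j=15 s[j]='a': k: 2→1→0; π[15]=0 (border '')
j=16 s[j]='a': π[16]=0 (border '')
j=17 s[j]='a': π[17]=0 (border '')
j=18 s[j]='b': π[18]=1 (border 'b')
j=19 s[j]='b': π[19]=2 (border 'bb')
j=20 s[j]='a': k: 2→1→0; π[20]=0 (border '')
j=21 s[j]='a': π[21]=0 (border '')
j=22 s[j]='b': π[22]=1 (border 'b')
j=23 s[j]='a': k: 1→0; π[23]=0 (border '')
j=24 s[j]='a': π[24]=0 (border '')
j=25 s[j]='b': π[25]=1 (border 'b')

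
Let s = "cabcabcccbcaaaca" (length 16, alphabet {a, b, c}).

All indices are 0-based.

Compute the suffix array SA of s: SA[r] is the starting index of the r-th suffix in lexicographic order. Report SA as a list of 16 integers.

rank→(start, suffix):
  0 → (15, 'a')
  1 → (11, 'aaaca')
  2 → (12, 'aaca')
  3 → (1, 'abcabcccbcaaaca')
  4 → (4, 'abcccbcaaaca')
  5 → (13, 'aca')
  6 → (9, 'bcaaaca')
  7 → (2, 'bcabcccbcaaaca')
  8 → (5, 'bcccbcaaaca')
  9 → (14, 'ca')
  10 → (10, 'caaaca')
  11 → (0, 'cabcabcccbcaaaca')
  12 → (3, 'cabcccbcaaaca')
  13 → (8, 'cbcaaaca')
  14 → (7, 'ccbcaaaca')
  15 → (6, 'cccbcaaaca')

[15, 11, 12, 1, 4, 13, 9, 2, 5, 14, 10, 0, 3, 8, 7, 6]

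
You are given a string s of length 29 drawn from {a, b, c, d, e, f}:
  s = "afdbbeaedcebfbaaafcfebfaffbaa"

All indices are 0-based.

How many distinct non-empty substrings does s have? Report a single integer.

400

rank→(start, suffix):
  0 → (28, 'a')
  1 → (27, 'aa')
  2 → (14, 'aaafcfebfaffbaa')
  3 → (15, 'aafcfebfaffbaa')
  4 → (6, 'aedcebfbaaafcfebfaffbaa')
  5 → (16, 'afcfebfaffbaa')
  6 → (0, 'afdbbeaedcebfbaaafcfebfaffbaa')
  7 → (23, 'affbaa')
  8 → (26, 'baa')
  9 → (13, 'baaafcfebfaffbaa')
  10 → (3, 'bbeaedcebfbaaafcfebfaffbaa')
  11 → (4, 'beaedcebfbaaafcfebfaffbaa')
  12 → (21, 'bfaffbaa')
  13 → (11, 'bfbaaafcfebfaffbaa')
  14 → (9, 'cebfbaaafcfebfaffbaa')
  15 → (18, 'cfebfaffbaa')
  16 → (2, 'dbbeaedcebfbaaafcfebfaffbaa')
  17 → (8, 'dcebfbaaafcfebfaffbaa')
  18 → (5, 'eaedcebfbaaafcfebfaffbaa')
  19 → (20, 'ebfaffbaa')
  20 → (10, 'ebfbaaafcfebfaffbaa')
  21 → (7, 'edcebfbaaafcfebfaffbaa')
  22 → (22, 'faffbaa')
  23 → (25, 'fbaa')
  24 → (12, 'fbaaafcfebfaffbaa')
  25 → (17, 'fcfebfaffbaa')
  26 → (1, 'fdbbeaedcebfbaaafcfebfaffbaa')
  27 → (19, 'febfaffbaa')
  28 → (24, 'ffbaa')

SA = [28, 27, 14, 15, 6, 16, 0, 23, 26, 13, 3, 4, 21, 11, 9, 18, 2, 8, 5, 20, 10, 7, 22, 25, 12, 17, 1, 19, 24]
rank  pair      lcp
   1  s[28:],s[27:]  1  'a'
   2  s[27:],s[14:]  2  'aa'
   3  s[14:],s[15:]  2  'aa'
   4  s[15:],s[6:]  1  'a'
   5  s[6:],s[16:]  1  'a'
   6  s[16:],s[0:]  2  'af'
   7  s[0:],s[23:]  2  'af'
   8  s[23:],s[26:]  0  ''
   9  s[26:],s[13:]  3  'baa'
  10  s[13:],s[3:]  1  'b'
  11  s[3:],s[4:]  1  'b'
  12  s[4:],s[21:]  1  'b'
  13  s[21:],s[11:]  2  'bf'
  14  s[11:],s[9:]  0  ''
  15  s[9:],s[18:]  1  'c'
  16  s[18:],s[2:]  0  ''
  17  s[2:],s[8:]  1  'd'
  18  s[8:],s[5:]  0  ''
  19  s[5:],s[20:]  1  'e'
  20  s[20:],s[10:]  3  'ebf'
  21  s[10:],s[7:]  1  'e'
  22  s[7:],s[22:]  0  ''
  23  s[22:],s[25:]  1  'f'
  24  s[25:],s[12:]  4  'fbaa'
  25  s[12:],s[17:]  1  'f'
  26  s[17:],s[1:]  1  'f'
  27  s[1:],s[19:]  1  'f'
  28  s[19:],s[24:]  1  'f'

n(n+1)/2 = 29·30/2 = 435
Σ LCP = 0 + 1 + 2 + 2 + 1 + 1 + 2 + 2 + 0 + 3 + 1 + 1 + 1 + 2 + 0 + 1 + 0 + 1 + 0 + 1 + 3 + 1 + 0 + 1 + 4 + 1 + 1 + 1 + 1 = 35
distinct = 435 − 35 = 400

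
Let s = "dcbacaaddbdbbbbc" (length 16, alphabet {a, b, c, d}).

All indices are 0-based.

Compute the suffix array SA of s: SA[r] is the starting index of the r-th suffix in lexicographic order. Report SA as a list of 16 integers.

[5, 3, 6, 2, 11, 12, 13, 14, 9, 15, 4, 1, 10, 8, 0, 7]

rank→(start, suffix):
  0 → (5, 'aaddbdbbbbc')
  1 → (3, 'acaaddbdbbbbc')
  2 → (6, 'addbdbbbbc')
  3 → (2, 'bacaaddbdbbbbc')
  4 → (11, 'bbbbc')
  5 → (12, 'bbbc')
  6 → (13, 'bbc')
  7 → (14, 'bc')
  8 → (9, 'bdbbbbc')
  9 → (15, 'c')
  10 → (4, 'caaddbdbbbbc')
  11 → (1, 'cbacaaddbdbbbbc')
  12 → (10, 'dbbbbc')
  13 → (8, 'dbdbbbbc')
  14 → (0, 'dcbacaaddbdbbbbc')
  15 → (7, 'ddbdbbbbc')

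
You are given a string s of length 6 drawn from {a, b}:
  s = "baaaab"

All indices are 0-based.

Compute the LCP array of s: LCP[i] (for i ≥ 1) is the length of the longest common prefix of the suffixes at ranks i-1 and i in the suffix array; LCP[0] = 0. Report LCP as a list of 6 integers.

rank→(start, suffix):
  0 → (1, 'aaaab')
  1 → (2, 'aaab')
  2 → (3, 'aab')
  3 → (4, 'ab')
  4 → (5, 'b')
  5 → (0, 'baaaab')

SA = [1, 2, 3, 4, 5, 0]
[i] adj suffixes → lcp
  [1] 1/2 → 3 ('aaa')
  [2] 2/3 → 2 ('aa')
  [3] 3/4 → 1 ('a')
  [4] 4/5 → 0 ('')
  [5] 5/0 → 1 ('b')

[0, 3, 2, 1, 0, 1]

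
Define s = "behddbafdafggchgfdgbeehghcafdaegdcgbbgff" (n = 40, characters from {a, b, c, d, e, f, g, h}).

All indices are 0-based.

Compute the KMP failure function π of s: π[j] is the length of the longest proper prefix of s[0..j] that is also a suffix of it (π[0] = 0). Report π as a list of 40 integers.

[0, 0, 0, 0, 0, 1, 0, 0, 0, 0, 0, 0, 0, 0, 0, 0, 0, 0, 0, 1, 2, 0, 0, 0, 0, 0, 0, 0, 0, 0, 0, 0, 0, 0, 0, 1, 1, 0, 0, 0]

π[0] = 0
j=1 s[j]='e': π[1]=0 (border '')
j=2 s[j]='h': π[2]=0 (border '')
j=3 s[j]='d': π[3]=0 (border '')
j=4 s[j]='d': π[4]=0 (border '')
j=5 s[j]='b': π[5]=1 (border 'b')
j=6 s[j]='a': k: 1→0; π[6]=0 (border '')
j=7 s[j]='f': π[7]=0 (border '')
j=8 s[j]='d': π[8]=0 (border '')
j=9 s[j]='a': π[9]=0 (border '')
j=10 s[j]='f': π[10]=0 (border '')
j=11 s[j]='g': π[11]=0 (border '')
j=12 s[j]='g': π[12]=0 (border '')
j=13 s[j]='c': π[13]=0 (border '')
j=14 s[j]='h': π[14]=0 (border '')
j=15 s[j]='g': π[15]=0 (border '')
j=16 s[j]='f': π[16]=0 (border '')
j=17 s[j]='d': π[17]=0 (border '')
j=18 s[j]='g': π[18]=0 (border '')
j=19 s[j]='b': π[19]=1 (border 'b')
j=20 s[j]='e': π[20]=2 (border 'be')
j=21 s[j]='e': k: 2→0; π[21]=0 (border '')
j=22 s[j]='h': π[22]=0 (border '')
j=23 s[j]='g': π[23]=0 (border '')
j=24 s[j]='h': π[24]=0 (border '')
j=25 s[j]='c': π[25]=0 (border '')
j=26 s[j]='a': π[26]=0 (border '')
j=27 s[j]='f': π[27]=0 (border '')
j=28 s[j]='d': π[28]=0 (border '')
j=29 s[j]='a': π[29]=0 (border '')
j=30 s[j]='e': π[30]=0 (border '')
j=31 s[j]='g': π[31]=0 (border '')
j=32 s[j]='d': π[32]=0 (border '')
j=33 s[j]='c': π[33]=0 (border '')
j=34 s[j]='g': π[34]=0 (border '')
j=35 s[j]='b': π[35]=1 (border 'b')
j=36 s[j]='b': k: 1→0; π[36]=1 (border 'b')
j=37 s[j]='g': k: 1→0; π[37]=0 (border '')
j=38 s[j]='f': π[38]=0 (border '')
j=39 s[j]='f': π[39]=0 (border '')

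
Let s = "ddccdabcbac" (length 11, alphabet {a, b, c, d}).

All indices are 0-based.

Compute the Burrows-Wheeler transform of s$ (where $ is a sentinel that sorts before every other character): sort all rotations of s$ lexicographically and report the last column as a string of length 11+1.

rank  rotation      last
    0  $ddccdabcbac  c
    1  abcbac$ddccd  d
    2  ac$ddccdabcb  b
    3  bac$ddccdabc  c
    4  bcbac$ddccda  a
    5  c$ddccdabcba  a
    6  cbac$ddccdab  b
    7  ccdabcbac$dd  d
    8  cdabcbac$ddc  c
    9  dabcbac$ddcc  c
   10  dccdabcbac$d  d
   11  ddccdabcbac$  $

cdbcaabdccd$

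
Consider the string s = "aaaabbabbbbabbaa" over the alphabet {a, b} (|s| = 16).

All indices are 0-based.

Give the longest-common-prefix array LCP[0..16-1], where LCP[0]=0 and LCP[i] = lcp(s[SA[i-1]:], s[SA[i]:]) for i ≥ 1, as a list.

[0, 1, 2, 3, 2, 1, 4, 3, 0, 2, 4, 1, 3, 5, 2, 3]

rank→(start, suffix):
  0 → (15, 'a')
  1 → (14, 'aa')
  2 → (0, 'aaaabbabbbbabbaa')
  3 → (1, 'aaabbabbbbabbaa')
  4 → (2, 'aabbabbbbabbaa')
  5 → (11, 'abbaa')
  6 → (3, 'abbabbbbabbaa')
  7 → (6, 'abbbbabbaa')
  8 → (13, 'baa')
  9 → (10, 'babbaa')
  10 → (5, 'babbbbabbaa')
  11 → (12, 'bbaa')
  12 → (9, 'bbabbaa')
  13 → (4, 'bbabbbbabbaa')
  14 → (8, 'bbbabbaa')
  15 → (7, 'bbbbabbaa')

SA = [15, 14, 0, 1, 2, 11, 3, 6, 13, 10, 5, 12, 9, 4, 8, 7]
i: (SA[i-1],SA[i]) lcp shared
  1: (15,14) 1 'a'
  2: (14,0) 2 'aa'
  3: (0,1) 3 'aaa'
  4: (1,2) 2 'aa'
  5: (2,11) 1 'a'
  6: (11,3) 4 'abba'
  7: (3,6) 3 'abb'
  8: (6,13) 0 ''
  9: (13,10) 2 'ba'
  10: (10,5) 4 'babb'
  11: (5,12) 1 'b'
  12: (12,9) 3 'bba'
  13: (9,4) 5 'bbabb'
  14: (4,8) 2 'bb'
  15: (8,7) 3 'bbb'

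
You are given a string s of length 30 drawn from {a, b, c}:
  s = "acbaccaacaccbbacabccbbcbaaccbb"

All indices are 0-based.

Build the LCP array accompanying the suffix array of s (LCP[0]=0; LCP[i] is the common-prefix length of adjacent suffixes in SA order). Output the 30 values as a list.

sorted suffixes:
  #0 SA[0]=6  'aacaccbbacabccbbcbaaccbb'
  #1 SA[1]=24  'aaccbb'
  #2 SA[2]=16  'abccbbcbaaccbb'
  #3 SA[3]=14  'acabccbbcbaaccbb'
  #4 SA[4]=7  'acaccbbacabccbbcbaaccbb'
  #5 SA[5]=0  'acbaccaacaccbbacabccbbcbaaccbb'
  #6 SA[6]=3  'accaacaccbbacabccbbcbaaccbb'
  #7 SA[7]=25  'accbb'
  #8 SA[8]=9  'accbbacabccbbcbaaccbb'
  #9 SA[9]=29  'b'
  #10 SA[10]=23  'baaccbb'
  #11 SA[11]=13  'bacabccbbcbaaccbb'
  #12 SA[12]=2  'baccaacaccbbacabccbbcbaaccbb'
  #13 SA[13]=28  'bb'
  #14 SA[14]=12  'bbacabccbbcbaaccbb'
  #15 SA[15]=20  'bbcbaaccbb'
  #16 SA[16]=21  'bcbaaccbb'
  #17 SA[17]=17  'bccbbcbaaccbb'
  #18 SA[18]=5  'caacaccbbacabccbbcbaaccbb'
  #19 SA[19]=15  'cabccbbcbaaccbb'
  #20 SA[20]=8  'caccbbacabccbbcbaaccbb'
  #21 SA[21]=22  'cbaaccbb'
  #22 SA[22]=1  'cbaccaacaccbbacabccbbcbaaccbb'
  #23 SA[23]=27  'cbb'
  #24 SA[24]=11  'cbbacabccbbcbaaccbb'
  #25 SA[25]=19  'cbbcbaaccbb'
  #26 SA[26]=4  'ccaacaccbbacabccbbcbaaccbb'
  #27 SA[27]=26  'ccbb'
  #28 SA[28]=10  'ccbbacabccbbcbaaccbb'
  #29 SA[29]=18  'ccbbcbaaccbb'

SA = [6, 24, 16, 14, 7, 0, 3, 25, 9, 29, 23, 13, 2, 28, 12, 20, 21, 17, 5, 15, 8, 22, 1, 27, 11, 19, 4, 26, 10, 18]
rank  pair      lcp
   1  s[6:],s[24:]  3  'aac'
   2  s[24:],s[16:]  1  'a'
   3  s[16:],s[14:]  1  'a'
   4  s[14:],s[7:]  3  'aca'
   5  s[7:],s[0:]  2  'ac'
   6  s[0:],s[3:]  2  'ac'
   7  s[3:],s[25:]  3  'acc'
   8  s[25:],s[9:]  5  'accbb'
   9  s[9:],s[29:]  0  ''
  10  s[29:],s[23:]  1  'b'
  11  s[23:],s[13:]  2  'ba'
  12  s[13:],s[2:]  3  'bac'
  13  s[2:],s[28:]  1  'b'
  14  s[28:],s[12:]  2  'bb'
  15  s[12:],s[20:]  2  'bb'
  16  s[20:],s[21:]  1  'b'
  17  s[21:],s[17:]  2  'bc'
  18  s[17:],s[5:]  0  ''
  19  s[5:],s[15:]  2  'ca'
  20  s[15:],s[8:]  2  'ca'
  21  s[8:],s[22:]  1  'c'
  22  s[22:],s[1:]  3  'cba'
  23  s[1:],s[27:]  2  'cb'
  24  s[27:],s[11:]  3  'cbb'
  25  s[11:],s[19:]  3  'cbb'
  26  s[19:],s[4:]  1  'c'
  27  s[4:],s[26:]  2  'cc'
  28  s[26:],s[10:]  4  'ccbb'
  29  s[10:],s[18:]  4  'ccbb'

[0, 3, 1, 1, 3, 2, 2, 3, 5, 0, 1, 2, 3, 1, 2, 2, 1, 2, 0, 2, 2, 1, 3, 2, 3, 3, 1, 2, 4, 4]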